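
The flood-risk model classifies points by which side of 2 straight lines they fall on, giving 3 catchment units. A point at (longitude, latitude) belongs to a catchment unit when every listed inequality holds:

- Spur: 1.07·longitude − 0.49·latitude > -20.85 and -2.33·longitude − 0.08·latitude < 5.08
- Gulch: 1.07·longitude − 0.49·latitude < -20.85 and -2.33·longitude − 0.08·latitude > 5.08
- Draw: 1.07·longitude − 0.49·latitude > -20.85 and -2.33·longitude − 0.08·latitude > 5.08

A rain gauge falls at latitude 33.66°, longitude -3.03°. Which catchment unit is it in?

1.07·-3.03 − 0.49·33.66 = -19.735, which is > -20.85
-2.33·-3.03 − 0.08·33.66 = 4.367, which is < 5.08
This sign pattern matches Spur.

Spur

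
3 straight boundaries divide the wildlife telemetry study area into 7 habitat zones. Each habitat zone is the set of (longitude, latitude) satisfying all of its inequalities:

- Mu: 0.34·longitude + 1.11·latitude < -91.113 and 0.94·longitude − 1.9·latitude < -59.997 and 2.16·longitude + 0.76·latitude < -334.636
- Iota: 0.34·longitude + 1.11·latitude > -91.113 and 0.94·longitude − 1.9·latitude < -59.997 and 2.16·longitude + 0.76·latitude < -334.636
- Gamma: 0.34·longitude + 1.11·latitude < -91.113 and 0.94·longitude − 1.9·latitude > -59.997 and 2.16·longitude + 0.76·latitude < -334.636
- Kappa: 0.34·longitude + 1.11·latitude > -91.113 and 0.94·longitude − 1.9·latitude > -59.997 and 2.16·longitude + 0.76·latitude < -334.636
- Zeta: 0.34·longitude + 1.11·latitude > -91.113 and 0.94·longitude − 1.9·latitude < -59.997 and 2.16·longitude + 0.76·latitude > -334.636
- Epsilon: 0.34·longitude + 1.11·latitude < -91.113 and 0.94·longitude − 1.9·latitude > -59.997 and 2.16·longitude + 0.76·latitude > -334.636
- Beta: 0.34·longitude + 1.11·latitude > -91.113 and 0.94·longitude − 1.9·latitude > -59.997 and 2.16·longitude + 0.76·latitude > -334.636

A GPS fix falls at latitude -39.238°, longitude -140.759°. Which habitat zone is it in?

Epsilon

0.34·-140.759 + 1.11·-39.238 = -91.412, which is < -91.113
0.94·-140.759 − 1.9·-39.238 = -57.761, which is > -59.997
2.16·-140.759 + 0.76·-39.238 = -333.860, which is > -334.636
This sign pattern matches Epsilon.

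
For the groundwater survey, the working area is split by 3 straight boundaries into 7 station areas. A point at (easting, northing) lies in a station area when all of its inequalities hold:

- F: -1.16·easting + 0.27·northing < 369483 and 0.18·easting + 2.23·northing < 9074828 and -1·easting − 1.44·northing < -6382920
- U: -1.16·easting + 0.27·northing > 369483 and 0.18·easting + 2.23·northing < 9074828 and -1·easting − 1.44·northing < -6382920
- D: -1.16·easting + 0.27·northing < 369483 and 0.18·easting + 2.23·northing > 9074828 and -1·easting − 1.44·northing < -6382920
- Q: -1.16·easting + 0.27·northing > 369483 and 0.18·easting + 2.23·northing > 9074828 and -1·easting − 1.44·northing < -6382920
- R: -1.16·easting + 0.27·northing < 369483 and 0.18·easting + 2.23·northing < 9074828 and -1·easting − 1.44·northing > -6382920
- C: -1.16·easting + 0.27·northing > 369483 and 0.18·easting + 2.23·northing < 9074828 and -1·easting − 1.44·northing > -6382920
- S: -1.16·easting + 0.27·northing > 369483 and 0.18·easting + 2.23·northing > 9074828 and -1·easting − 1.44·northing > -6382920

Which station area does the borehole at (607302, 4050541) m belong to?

-1.16·607302 + 0.27·4050541 = 389175.750, which is > 369483
0.18·607302 + 2.23·4050541 = 9142020.790, which is > 9074828
-1·607302 − 1.44·4050541 = -6440081.040, which is < -6382920
This sign pattern matches Q.

Q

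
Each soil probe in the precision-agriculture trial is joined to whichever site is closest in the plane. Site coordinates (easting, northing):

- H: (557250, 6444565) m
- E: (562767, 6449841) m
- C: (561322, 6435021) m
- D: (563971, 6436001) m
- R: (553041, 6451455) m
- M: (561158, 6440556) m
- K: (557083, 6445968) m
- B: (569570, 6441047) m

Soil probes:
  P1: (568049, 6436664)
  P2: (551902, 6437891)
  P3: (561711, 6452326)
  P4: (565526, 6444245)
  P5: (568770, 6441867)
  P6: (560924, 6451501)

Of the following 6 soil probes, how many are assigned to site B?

2

P1 → D
P2 → H
P3 → E
P4 → B
P5 → B
P6 → E
2 of the 6 go to B.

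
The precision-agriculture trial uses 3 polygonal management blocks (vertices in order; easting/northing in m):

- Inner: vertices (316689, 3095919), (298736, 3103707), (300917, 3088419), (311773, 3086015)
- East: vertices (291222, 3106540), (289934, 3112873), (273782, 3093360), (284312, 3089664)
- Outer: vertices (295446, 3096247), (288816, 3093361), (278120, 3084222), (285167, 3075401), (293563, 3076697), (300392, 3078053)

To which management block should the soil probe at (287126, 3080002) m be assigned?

Cast a ray rightward from (287126, 3080002). For each polygon, the edges (by vertex number in listed order) whose endpoints lie on opposite sides of northing = 3080002, where each meets that height, and whether that is right or left of the point:
Inner: no edge straddles that height → 0 crossings.
East: no edge straddles that height → 0 crossings.
Outer: 3–4 at easting≈281491.3 (left), 6–1 at easting≈299862.2 (right) → 1 crossing.
Only Outer has an odd count, so the point is inside Outer.

Outer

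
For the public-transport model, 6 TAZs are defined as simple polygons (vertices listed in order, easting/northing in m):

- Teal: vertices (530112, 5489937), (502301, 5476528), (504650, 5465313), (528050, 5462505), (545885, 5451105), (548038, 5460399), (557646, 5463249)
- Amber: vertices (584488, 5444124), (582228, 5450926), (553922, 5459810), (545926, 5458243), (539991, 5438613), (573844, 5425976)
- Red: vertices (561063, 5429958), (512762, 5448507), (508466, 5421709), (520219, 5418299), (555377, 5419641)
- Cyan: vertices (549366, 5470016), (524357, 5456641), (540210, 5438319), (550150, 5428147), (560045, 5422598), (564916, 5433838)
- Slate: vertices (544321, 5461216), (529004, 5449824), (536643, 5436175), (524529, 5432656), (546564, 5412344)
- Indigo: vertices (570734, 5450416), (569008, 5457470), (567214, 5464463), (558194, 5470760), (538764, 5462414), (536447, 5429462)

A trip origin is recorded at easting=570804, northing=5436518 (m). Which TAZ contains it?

Amber

Cast a ray rightward from (570804, 5436518). For each polygon, the edges (by vertex number in listed order) whose endpoints lie on opposite sides of northing = 5436518, where each meets that height, and whether that is right or left of the point:
Teal: no edge straddles that height → 0 crossings.
Amber: 5–6 at easting≈545603.3 (left), 6–1 at easting≈580027.0 (right) → 1 crossing.
Red: 1–2 at easting≈543981.0 (left), 2–3 at easting≈510840.0 (left) → 0 crossings.
Cyan: 3–4 at easting≈541969.9 (left), 6–1 at easting≈563764.1 (left) → 0 crossings.
Slate: 2–3 at easting≈536451.0 (left), 5–1 at easting≈545454.5 (left) → 0 crossings.
Indigo: 5–6 at easting≈536943.1 (left), 6–1 at easting≈547992.7 (left) → 0 crossings.
Only Amber has an odd count, so the point is inside Amber.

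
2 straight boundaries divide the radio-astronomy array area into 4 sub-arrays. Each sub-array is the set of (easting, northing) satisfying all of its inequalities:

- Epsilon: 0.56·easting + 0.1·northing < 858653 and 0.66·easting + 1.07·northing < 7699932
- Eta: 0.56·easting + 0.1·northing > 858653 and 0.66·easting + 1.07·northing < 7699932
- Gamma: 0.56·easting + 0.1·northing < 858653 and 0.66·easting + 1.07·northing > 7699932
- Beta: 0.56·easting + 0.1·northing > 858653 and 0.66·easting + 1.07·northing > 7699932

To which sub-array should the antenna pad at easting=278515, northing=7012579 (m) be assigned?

Epsilon

0.56·278515 + 0.1·7012579 = 857226.300, which is < 858653
0.66·278515 + 1.07·7012579 = 7687279.430, which is < 7699932
This sign pattern matches Epsilon.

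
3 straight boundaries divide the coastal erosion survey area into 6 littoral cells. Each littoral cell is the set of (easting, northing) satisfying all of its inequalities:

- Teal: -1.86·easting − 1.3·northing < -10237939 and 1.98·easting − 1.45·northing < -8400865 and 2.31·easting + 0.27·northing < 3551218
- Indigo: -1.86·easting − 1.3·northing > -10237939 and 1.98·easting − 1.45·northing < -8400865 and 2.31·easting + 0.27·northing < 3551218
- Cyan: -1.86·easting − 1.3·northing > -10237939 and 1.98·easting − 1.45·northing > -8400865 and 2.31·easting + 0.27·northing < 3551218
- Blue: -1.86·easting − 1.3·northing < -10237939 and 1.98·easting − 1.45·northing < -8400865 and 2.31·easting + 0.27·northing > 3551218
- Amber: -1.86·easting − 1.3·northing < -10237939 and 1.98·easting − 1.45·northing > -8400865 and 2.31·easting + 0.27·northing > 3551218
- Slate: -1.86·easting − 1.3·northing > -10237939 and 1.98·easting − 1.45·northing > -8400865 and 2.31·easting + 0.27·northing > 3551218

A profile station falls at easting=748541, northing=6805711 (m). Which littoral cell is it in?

Amber

-1.86·748541 − 1.3·6805711 = -10239710.560, which is < -10237939
1.98·748541 − 1.45·6805711 = -8386169.770, which is > -8400865
2.31·748541 + 0.27·6805711 = 3566671.680, which is > 3551218
This sign pattern matches Amber.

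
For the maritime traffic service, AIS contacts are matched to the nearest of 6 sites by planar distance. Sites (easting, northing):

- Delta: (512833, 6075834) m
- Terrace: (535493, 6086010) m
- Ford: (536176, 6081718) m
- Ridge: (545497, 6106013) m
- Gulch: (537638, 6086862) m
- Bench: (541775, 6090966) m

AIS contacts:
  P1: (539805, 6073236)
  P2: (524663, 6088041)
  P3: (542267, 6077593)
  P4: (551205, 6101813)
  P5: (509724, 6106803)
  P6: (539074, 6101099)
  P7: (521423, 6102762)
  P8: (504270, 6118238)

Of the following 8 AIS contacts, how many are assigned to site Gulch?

P1 → Ford
P2 → Terrace
P3 → Ford
P4 → Ridge
P5 → Delta
P6 → Ridge
P7 → Terrace
P8 → Ridge
0 of the 8 go to Gulch.

0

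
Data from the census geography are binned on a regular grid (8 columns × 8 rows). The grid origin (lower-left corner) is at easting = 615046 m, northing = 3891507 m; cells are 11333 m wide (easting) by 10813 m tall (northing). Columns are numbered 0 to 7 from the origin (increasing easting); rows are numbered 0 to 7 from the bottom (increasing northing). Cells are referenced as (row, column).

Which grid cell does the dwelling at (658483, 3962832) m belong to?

(6, 3)

Column index: ⌊(658483 − 615046) / 11333⌋ = ⌊3.833⌋ = 3
Row offset from origin: ⌊(3962832 − 3891507) / 10813⌋ = ⌊6.596⌋ = 6 → row 6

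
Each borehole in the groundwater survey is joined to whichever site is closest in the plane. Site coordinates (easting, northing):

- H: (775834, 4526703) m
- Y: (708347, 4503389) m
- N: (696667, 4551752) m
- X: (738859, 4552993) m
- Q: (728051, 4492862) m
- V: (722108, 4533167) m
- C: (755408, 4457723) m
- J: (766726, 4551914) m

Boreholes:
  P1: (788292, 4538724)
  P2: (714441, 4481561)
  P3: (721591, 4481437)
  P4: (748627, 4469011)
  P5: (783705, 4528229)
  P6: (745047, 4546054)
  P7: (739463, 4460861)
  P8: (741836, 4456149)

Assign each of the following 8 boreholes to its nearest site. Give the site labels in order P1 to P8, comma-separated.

H, Q, Q, C, H, X, C, C

P1 → H (d²=299706205.00)
P2 → Q (d²=312944701.00)
P3 → Q (d²=172262225.00)
P4 → C (d²=173400905.00)
P5 → H (d²=64281317.00)
P6 → X (d²=86441065.00)
P7 → C (d²=264090069.00)
P8 → C (d²=186676660.00)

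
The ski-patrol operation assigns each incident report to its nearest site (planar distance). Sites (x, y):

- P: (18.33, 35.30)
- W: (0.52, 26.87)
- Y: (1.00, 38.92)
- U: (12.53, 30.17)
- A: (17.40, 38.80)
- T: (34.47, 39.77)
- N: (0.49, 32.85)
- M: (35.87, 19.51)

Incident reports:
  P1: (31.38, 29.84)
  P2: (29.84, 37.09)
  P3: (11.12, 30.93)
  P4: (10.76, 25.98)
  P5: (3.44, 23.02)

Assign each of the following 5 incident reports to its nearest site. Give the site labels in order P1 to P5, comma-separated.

T, T, U, U, W

P1 → T (d²=108.15)
P2 → T (d²=28.62)
P3 → U (d²=2.57)
P4 → U (d²=20.69)
P5 → W (d²=23.35)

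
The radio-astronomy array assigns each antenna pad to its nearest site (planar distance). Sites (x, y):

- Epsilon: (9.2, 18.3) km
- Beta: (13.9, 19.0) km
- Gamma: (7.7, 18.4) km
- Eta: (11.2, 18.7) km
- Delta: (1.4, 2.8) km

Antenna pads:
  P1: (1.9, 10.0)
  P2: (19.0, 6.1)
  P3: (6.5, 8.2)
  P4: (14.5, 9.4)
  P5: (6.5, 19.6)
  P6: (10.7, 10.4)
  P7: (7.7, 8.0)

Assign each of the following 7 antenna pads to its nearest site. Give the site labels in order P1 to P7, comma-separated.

P1 → Delta (d²=52.09)
P2 → Beta (d²=192.42)
P3 → Delta (d²=55.17)
P4 → Beta (d²=92.52)
P5 → Gamma (d²=2.88)
P6 → Epsilon (d²=64.66)
P7 → Delta (d²=66.73)

Delta, Beta, Delta, Beta, Gamma, Epsilon, Delta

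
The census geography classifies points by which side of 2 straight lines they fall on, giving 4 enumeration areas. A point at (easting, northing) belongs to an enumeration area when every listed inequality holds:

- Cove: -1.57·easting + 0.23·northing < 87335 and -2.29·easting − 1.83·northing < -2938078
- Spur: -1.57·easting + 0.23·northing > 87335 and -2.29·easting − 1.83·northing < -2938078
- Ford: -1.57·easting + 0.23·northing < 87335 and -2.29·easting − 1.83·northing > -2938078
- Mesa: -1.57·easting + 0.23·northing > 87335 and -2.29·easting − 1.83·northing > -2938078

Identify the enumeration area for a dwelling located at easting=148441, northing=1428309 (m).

Spur

-1.57·148441 + 0.23·1428309 = 95458.700, which is > 87335
-2.29·148441 − 1.83·1428309 = -2953735.360, which is < -2938078
This sign pattern matches Spur.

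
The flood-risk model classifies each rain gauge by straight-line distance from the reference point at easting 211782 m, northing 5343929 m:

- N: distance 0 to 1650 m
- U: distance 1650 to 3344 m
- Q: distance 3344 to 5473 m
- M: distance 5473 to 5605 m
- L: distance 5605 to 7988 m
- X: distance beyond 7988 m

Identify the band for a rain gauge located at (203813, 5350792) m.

Distance = √((203813−211782)² + (5350792−5343929)²) = √(63504961.000 + 47100769.000) = 10516.926 m.
7988 ≤ 10516.926 < ∞ → X.

X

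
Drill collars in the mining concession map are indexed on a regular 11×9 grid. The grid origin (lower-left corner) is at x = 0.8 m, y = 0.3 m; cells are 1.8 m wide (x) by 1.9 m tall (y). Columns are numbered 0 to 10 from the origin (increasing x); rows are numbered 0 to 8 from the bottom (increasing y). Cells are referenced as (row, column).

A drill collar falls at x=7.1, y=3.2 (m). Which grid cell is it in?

Column index: ⌊(7.1 − 0.8) / 1.8⌋ = ⌊3.500⌋ = 3
Row offset from origin: ⌊(3.2 − 0.3) / 1.9⌋ = ⌊1.526⌋ = 1 → row 1

(1, 3)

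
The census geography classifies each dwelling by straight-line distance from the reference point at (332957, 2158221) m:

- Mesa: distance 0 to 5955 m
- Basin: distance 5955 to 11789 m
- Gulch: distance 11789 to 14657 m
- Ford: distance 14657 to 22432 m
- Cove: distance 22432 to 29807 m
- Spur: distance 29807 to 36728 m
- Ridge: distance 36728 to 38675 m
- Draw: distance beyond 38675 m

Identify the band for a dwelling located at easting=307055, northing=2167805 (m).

Cove

Distance = √((307055−332957)² + (2167805−2158221)²) = √(670913604.000 + 91853056.000) = 27618.231 m.
22432 ≤ 27618.231 < 29807 → Cove.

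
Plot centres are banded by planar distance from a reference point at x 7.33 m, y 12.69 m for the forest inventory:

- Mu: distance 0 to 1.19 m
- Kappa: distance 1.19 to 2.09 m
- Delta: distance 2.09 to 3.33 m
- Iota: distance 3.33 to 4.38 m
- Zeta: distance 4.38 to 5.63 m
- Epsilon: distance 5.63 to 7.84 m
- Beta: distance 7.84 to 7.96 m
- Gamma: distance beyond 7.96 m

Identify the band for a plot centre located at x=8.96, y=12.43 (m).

Kappa

Distance = √((8.96−7.33)² + (12.43−12.69)²) = √(2.657 + 0.068) = 1.651 m.
1.19 ≤ 1.651 < 2.09 → Kappa.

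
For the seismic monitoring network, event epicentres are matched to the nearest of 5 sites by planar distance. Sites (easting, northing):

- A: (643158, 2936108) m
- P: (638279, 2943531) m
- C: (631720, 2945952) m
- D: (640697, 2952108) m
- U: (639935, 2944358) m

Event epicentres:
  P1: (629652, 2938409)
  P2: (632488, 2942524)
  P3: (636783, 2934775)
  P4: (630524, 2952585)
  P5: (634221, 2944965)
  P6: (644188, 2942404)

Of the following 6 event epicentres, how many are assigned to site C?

P1 → C
P2 → C
P3 → A
P4 → C
P5 → C
P6 → U
4 of the 6 go to C.

4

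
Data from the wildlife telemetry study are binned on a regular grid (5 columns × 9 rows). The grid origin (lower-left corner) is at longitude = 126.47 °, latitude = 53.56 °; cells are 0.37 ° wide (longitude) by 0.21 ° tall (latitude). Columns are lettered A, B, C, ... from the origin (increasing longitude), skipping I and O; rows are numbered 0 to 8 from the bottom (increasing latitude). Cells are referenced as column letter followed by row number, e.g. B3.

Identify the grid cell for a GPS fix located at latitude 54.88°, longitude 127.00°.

Column index: ⌊(127.00 − 126.47) / 0.37⌋ = ⌊1.432⌋ = 1 → column B
Row offset from origin: ⌊(54.88 − 53.56) / 0.21⌋ = ⌊6.286⌋ = 6 → row 6

B6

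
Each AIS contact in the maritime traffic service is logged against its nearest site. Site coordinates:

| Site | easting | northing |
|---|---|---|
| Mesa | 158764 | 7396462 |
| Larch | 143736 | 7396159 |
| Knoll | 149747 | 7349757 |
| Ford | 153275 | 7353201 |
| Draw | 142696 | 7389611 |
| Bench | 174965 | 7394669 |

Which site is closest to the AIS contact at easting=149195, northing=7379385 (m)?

Squared distances to each site:
Mesa: 383189690.000; Larch: 311167757.000; Knoll: 878123088.000; Ford: 702248256.000; Draw: 146808077.000; Bench: 897693556.000.
Minimum at Draw.

Draw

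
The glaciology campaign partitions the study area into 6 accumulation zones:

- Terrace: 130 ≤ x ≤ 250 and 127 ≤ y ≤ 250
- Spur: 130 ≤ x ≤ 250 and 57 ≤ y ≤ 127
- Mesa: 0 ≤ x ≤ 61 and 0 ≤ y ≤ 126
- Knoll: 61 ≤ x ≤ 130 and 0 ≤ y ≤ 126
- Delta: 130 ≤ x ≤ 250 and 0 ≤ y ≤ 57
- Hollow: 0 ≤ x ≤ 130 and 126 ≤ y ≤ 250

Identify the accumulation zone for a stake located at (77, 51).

Knoll

The point has x = 77 and y = 51.
Only Knoll satisfies 61 ≤ x ≤ 130 and 0 ≤ y ≤ 126.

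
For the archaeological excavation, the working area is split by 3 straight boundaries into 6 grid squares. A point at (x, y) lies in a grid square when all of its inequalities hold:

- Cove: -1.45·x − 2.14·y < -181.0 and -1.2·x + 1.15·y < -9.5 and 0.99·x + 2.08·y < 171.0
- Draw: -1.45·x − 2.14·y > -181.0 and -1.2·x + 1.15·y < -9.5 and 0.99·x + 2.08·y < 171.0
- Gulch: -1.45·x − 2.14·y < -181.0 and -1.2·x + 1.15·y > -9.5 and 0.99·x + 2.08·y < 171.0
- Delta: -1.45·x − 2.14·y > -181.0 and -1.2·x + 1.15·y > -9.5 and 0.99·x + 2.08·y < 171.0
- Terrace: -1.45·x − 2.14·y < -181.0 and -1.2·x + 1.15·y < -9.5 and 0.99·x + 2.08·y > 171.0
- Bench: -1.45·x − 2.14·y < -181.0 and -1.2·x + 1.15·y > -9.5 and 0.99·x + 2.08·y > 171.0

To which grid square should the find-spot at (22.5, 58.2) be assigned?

Delta

-1.45·22.5 − 2.14·58.2 = -157.173, which is > -181.0
-1.2·22.5 + 1.15·58.2 = 39.930, which is > -9.5
0.99·22.5 + 2.08·58.2 = 143.331, which is < 171.0
This sign pattern matches Delta.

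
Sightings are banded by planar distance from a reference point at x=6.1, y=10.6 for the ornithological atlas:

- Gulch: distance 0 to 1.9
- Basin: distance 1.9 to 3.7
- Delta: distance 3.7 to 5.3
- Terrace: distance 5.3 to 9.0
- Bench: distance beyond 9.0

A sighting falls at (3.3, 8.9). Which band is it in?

Basin

Distance = √((3.3−6.1)² + (8.9−10.6)²) = √(7.840 + 2.890) = 3.276.
1.9 ≤ 3.276 < 3.7 → Basin.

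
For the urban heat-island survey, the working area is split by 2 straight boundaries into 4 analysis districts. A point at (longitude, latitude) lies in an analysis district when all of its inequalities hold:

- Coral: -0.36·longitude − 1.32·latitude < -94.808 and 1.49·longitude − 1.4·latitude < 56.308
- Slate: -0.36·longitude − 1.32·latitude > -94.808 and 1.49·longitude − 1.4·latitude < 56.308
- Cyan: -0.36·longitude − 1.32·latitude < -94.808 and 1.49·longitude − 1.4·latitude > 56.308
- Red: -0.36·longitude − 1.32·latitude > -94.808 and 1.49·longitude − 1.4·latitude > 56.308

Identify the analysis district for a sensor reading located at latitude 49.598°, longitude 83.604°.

-0.36·83.604 − 1.32·49.598 = -95.567, which is < -94.808
1.49·83.604 − 1.4·49.598 = 55.133, which is < 56.308
This sign pattern matches Coral.

Coral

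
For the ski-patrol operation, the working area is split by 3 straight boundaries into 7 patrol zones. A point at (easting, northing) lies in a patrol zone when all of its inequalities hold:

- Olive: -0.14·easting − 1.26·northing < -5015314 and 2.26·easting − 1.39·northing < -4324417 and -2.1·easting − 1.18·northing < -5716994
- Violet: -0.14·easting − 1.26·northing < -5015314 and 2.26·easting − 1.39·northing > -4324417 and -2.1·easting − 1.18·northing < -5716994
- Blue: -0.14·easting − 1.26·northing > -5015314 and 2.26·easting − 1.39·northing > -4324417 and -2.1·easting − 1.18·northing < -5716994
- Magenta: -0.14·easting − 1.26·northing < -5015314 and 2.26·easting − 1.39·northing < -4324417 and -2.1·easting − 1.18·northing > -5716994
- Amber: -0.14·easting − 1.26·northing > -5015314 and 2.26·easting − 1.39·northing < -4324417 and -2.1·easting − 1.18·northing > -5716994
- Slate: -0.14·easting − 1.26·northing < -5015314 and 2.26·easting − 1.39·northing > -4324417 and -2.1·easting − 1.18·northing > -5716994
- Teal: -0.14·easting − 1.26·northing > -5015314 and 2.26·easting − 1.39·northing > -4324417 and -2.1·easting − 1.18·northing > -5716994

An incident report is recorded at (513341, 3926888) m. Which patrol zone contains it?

-0.14·513341 − 1.26·3926888 = -5019746.620, which is < -5015314
2.26·513341 − 1.39·3926888 = -4298223.660, which is > -4324417
-2.1·513341 − 1.18·3926888 = -5711743.940, which is > -5716994
This sign pattern matches Slate.

Slate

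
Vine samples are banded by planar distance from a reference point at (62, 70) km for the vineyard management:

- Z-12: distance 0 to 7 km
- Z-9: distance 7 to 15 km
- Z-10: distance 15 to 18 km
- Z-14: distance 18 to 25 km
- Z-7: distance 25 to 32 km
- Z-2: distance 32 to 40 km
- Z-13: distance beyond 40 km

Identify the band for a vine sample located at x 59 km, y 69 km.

Distance = √((59−62)² + (69−70)²) = √(9.000 + 1.000) = 3.162 km.
0 ≤ 3.162 < 7 → Z-12.

Z-12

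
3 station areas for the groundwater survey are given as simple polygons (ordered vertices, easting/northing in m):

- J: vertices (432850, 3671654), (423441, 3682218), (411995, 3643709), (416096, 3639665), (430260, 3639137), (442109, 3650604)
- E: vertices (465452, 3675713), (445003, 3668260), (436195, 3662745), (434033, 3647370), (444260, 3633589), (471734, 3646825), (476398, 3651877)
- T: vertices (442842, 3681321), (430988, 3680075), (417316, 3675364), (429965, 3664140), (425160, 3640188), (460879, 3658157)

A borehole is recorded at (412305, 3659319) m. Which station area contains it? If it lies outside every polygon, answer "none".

Cast a ray rightward from (412305, 3659319). For each polygon, the edges (by vertex number in listed order) whose endpoints lie on opposite sides of northing = 3659319, where each meets that height, and whether that is right or left of the point:
J: 2–3 at easting≈416634.7 (right), 6–1 at easting≈438275.6 (right) → 2 crossings.
E: 3–4 at easting≈435713.2 (right), 7–1 at easting≈472980.5 (right) → 2 crossings.
T: 4–5 at easting≈428997.9 (right), 6–1 at easting≈459974.2 (right) → 2 crossings.
All counts are even, so the point lies outside every listed polygon.

none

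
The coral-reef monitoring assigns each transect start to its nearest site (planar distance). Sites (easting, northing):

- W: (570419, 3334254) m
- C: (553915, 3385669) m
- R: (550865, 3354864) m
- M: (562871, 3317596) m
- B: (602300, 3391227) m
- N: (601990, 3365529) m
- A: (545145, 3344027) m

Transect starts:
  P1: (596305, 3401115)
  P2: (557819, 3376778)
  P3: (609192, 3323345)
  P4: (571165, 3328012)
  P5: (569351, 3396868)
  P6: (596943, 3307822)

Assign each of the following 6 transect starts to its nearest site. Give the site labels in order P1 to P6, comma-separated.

B, C, W, W, C, M

P1 → B (d²=133712569.00)
P2 → C (d²=94291097.00)
P3 → W (d²=1622351810.00)
P4 → W (d²=39519080.00)
P5 → C (d²=363687697.00)
P6 → M (d²=1256432260.00)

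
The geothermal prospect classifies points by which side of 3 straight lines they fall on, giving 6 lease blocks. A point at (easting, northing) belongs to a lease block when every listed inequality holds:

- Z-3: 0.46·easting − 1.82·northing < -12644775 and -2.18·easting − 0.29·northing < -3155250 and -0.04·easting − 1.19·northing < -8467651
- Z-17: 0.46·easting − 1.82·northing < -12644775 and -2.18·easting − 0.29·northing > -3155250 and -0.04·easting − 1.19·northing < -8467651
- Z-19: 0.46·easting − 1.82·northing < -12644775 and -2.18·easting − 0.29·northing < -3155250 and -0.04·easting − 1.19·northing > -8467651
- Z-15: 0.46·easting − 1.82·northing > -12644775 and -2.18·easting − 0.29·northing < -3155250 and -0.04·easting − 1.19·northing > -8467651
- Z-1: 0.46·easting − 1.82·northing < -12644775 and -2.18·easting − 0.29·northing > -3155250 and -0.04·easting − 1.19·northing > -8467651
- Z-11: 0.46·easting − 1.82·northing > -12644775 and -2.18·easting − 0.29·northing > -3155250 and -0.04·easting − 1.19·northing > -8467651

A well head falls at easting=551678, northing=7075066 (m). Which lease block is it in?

Z-15

0.46·551678 − 1.82·7075066 = -12622848.240, which is > -12644775
-2.18·551678 − 0.29·7075066 = -3254427.180, which is < -3155250
-0.04·551678 − 1.19·7075066 = -8441395.660, which is > -8467651
This sign pattern matches Z-15.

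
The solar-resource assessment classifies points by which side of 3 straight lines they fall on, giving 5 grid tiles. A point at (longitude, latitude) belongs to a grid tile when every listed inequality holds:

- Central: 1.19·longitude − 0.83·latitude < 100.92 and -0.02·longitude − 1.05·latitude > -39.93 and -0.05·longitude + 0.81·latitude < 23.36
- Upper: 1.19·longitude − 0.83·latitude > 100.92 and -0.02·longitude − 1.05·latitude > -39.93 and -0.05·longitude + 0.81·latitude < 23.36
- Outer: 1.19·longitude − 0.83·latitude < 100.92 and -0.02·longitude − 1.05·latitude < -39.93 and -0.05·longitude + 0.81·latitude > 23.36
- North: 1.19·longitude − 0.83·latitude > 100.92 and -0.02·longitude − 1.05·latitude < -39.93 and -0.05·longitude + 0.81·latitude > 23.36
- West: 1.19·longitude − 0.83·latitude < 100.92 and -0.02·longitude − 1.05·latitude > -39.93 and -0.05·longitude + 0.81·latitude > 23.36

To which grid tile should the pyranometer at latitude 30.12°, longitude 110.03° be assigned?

Upper

1.19·110.03 − 0.83·30.12 = 105.936, which is > 100.92
-0.02·110.03 − 1.05·30.12 = -33.827, which is > -39.93
-0.05·110.03 + 0.81·30.12 = 18.896, which is < 23.36
This sign pattern matches Upper.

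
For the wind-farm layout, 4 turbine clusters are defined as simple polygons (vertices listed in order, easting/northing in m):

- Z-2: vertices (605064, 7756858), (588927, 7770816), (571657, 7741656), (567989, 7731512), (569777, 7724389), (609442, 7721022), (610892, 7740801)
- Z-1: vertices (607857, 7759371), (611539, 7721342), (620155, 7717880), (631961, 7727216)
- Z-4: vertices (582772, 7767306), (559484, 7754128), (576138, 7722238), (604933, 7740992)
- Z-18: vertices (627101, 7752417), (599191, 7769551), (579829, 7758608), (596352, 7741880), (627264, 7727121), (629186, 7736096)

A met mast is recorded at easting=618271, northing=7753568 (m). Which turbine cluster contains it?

Cast a ray rightward from (618271, 7753568). For each polygon, the edges (by vertex number in listed order) whose endpoints lie on opposite sides of northing = 7753568, where each meets that height, and whether that is right or left of the point:
Z-2: 2–3 at easting≈578711.9 (left), 7–1 at easting≈606258.1 (left) → 0 crossings.
Z-1: 1–2 at easting≈608418.9 (left), 4–1 at easting≈612207.0 (left) → 0 crossings.
Z-4: 2–3 at easting≈559776.5 (left), 4–1 at easting≈594341.8 (left) → 0 crossings.
Z-18: 1–2 at easting≈625226.1 (right), 3–4 at easting≈584807.2 (left) → 1 crossing.
Only Z-18 has an odd count, so the point is inside Z-18.

Z-18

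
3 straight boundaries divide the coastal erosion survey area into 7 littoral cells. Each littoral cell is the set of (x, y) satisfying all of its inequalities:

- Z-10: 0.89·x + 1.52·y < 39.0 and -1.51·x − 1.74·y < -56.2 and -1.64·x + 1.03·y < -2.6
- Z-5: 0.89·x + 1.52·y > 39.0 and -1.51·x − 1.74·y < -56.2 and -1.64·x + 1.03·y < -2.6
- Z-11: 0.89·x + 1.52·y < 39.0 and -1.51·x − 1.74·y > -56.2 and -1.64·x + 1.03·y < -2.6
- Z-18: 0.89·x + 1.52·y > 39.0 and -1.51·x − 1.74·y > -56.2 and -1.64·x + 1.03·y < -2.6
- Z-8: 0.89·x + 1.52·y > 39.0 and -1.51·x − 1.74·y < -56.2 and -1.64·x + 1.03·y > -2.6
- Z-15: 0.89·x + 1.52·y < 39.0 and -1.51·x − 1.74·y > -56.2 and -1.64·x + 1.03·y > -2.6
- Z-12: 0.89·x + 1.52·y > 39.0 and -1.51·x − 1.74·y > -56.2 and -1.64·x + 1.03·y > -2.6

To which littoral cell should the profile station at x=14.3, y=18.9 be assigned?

0.89·14.3 + 1.52·18.9 = 41.455, which is > 39.0
-1.51·14.3 − 1.74·18.9 = -54.479, which is > -56.2
-1.64·14.3 + 1.03·18.9 = -3.985, which is < -2.6
This sign pattern matches Z-18.

Z-18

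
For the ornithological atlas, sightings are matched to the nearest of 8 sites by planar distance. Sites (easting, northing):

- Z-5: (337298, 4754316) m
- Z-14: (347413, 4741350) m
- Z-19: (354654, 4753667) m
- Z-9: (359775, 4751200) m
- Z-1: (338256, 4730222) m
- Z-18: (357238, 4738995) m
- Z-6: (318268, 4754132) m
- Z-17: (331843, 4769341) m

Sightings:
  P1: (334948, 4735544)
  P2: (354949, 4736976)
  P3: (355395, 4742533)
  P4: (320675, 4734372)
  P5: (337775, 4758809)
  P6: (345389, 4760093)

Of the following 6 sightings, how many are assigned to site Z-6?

0

P1 → Z-1
P2 → Z-18
P3 → Z-18
P4 → Z-1
P5 → Z-5
P6 → Z-5
0 of the 6 go to Z-6.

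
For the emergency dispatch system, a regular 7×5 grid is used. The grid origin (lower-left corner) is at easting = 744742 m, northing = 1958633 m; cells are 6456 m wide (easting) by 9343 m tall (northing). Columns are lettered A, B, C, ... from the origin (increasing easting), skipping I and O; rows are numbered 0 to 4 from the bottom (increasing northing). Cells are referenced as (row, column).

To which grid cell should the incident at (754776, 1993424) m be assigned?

(3, B)

Column index: ⌊(754776 − 744742) / 6456⌋ = ⌊1.554⌋ = 1 → column B
Row offset from origin: ⌊(1993424 − 1958633) / 9343⌋ = ⌊3.724⌋ = 3 → row 3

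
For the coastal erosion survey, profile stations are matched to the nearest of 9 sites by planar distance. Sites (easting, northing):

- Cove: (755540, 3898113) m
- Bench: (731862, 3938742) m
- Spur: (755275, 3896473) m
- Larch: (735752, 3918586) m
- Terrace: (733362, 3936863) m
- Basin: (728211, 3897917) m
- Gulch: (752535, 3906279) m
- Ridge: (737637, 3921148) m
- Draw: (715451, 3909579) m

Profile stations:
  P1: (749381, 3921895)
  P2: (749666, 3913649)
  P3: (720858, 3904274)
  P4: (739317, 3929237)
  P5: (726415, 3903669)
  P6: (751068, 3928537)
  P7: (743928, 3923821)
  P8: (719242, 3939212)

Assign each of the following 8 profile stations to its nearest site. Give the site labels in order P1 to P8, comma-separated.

Ridge, Gulch, Draw, Ridge, Basin, Ridge, Ridge, Bench

P1 → Ridge (d²=138479545.00)
P2 → Gulch (d²=62548061.00)
P3 → Draw (d²=57378674.00)
P4 → Ridge (d²=68254321.00)
P5 → Basin (d²=36311120.00)
P6 → Ridge (d²=234989082.00)
P7 → Ridge (d²=46721610.00)
P8 → Bench (d²=159485300.00)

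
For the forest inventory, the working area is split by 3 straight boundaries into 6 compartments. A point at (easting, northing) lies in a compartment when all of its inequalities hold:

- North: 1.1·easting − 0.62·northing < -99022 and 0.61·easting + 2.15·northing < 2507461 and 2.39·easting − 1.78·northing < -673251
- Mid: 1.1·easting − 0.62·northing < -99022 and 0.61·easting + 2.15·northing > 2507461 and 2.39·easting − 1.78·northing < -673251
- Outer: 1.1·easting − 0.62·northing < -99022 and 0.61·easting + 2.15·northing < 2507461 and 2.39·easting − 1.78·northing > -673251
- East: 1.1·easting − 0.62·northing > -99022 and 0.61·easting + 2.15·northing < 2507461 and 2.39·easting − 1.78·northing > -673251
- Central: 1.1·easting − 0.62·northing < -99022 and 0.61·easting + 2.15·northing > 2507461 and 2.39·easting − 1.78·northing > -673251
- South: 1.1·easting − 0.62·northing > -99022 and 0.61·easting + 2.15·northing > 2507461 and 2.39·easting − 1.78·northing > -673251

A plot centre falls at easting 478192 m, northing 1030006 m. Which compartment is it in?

North

1.1·478192 − 0.62·1030006 = -112592.520, which is < -99022
0.61·478192 + 2.15·1030006 = 2506210.020, which is < 2507461
2.39·478192 − 1.78·1030006 = -690531.800, which is < -673251
This sign pattern matches North.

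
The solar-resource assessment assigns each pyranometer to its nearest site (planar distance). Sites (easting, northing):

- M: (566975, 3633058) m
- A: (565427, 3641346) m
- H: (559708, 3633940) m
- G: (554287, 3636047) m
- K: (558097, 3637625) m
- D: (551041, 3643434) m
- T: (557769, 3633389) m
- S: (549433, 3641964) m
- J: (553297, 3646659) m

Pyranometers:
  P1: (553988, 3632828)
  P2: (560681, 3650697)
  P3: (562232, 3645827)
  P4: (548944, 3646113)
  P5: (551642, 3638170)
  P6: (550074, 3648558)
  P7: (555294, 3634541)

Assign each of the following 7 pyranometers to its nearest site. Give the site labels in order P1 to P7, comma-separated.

G, J, A, D, G, J, G

P1 → G (d²=10451362.00)
P2 → J (d²=70828900.00)
P3 → A (d²=30287386.00)
P4 → D (d²=11574450.00)
P5 → G (d²=11503154.00)
P6 → J (d²=13993930.00)
P7 → G (d²=3282085.00)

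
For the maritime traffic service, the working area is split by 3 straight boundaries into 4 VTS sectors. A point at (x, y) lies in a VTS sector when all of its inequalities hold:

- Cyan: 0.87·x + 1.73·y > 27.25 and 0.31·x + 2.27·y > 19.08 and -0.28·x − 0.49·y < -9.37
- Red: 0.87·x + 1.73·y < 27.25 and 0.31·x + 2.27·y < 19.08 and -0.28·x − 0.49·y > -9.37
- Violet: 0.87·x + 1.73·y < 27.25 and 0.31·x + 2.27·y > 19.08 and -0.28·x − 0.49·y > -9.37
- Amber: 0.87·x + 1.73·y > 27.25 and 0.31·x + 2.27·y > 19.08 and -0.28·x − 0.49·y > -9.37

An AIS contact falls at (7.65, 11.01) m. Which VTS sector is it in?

Violet

0.87·7.65 + 1.73·11.01 = 25.703, which is < 27.25
0.31·7.65 + 2.27·11.01 = 27.364, which is > 19.08
-0.28·7.65 − 0.49·11.01 = -7.537, which is > -9.37
This sign pattern matches Violet.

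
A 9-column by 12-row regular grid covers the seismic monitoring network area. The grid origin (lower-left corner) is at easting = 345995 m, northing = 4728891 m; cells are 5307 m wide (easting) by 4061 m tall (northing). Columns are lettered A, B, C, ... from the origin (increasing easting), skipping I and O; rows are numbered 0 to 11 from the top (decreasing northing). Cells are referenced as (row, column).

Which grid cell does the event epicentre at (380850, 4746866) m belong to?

Column index: ⌊(380850 − 345995) / 5307⌋ = ⌊6.568⌋ = 6 → column G
Row offset from origin: ⌊(4746866 − 4728891) / 4061⌋ = ⌊4.426⌋ = 4 → row 7 (counted from top)

(7, G)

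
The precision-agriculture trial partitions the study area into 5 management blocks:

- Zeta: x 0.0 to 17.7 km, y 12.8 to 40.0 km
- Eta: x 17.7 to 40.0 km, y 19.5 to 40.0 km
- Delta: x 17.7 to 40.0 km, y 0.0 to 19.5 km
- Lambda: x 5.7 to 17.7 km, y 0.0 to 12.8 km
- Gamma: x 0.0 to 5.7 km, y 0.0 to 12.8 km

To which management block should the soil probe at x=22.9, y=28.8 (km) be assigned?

Eta

The point has x = 22.9 and y = 28.8.
Only Eta satisfies 17.7 ≤ x ≤ 40.0 and 19.5 ≤ y ≤ 40.0.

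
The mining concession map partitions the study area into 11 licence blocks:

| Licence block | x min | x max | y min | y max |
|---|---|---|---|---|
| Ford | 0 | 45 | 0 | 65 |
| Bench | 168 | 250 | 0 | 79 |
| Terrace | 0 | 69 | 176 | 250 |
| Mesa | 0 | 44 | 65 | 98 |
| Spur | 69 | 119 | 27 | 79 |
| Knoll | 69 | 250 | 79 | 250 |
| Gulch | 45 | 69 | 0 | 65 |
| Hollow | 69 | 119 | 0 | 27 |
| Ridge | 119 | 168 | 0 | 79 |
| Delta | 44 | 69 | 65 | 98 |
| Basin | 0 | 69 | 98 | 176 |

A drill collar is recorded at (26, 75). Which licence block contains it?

Mesa

The point has x = 26 and y = 75.
Only Mesa satisfies 0 ≤ x ≤ 44 and 65 ≤ y ≤ 98.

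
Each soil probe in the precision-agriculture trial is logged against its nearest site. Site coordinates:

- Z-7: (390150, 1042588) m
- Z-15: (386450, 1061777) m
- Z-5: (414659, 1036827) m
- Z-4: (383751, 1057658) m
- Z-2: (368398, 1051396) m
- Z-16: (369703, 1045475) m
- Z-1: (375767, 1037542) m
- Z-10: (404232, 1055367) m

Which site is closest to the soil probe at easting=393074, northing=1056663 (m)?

Squared distances to each site:
Z-7: 206655401.000; Z-15: 70030372.000; Z-5: 859379121.000; Z-4: 87908354.000; Z-2: 636646265.000; Z-16: 671374985.000; Z-1: 665144890.000; Z-10: 126180580.000.
Minimum at Z-15.

Z-15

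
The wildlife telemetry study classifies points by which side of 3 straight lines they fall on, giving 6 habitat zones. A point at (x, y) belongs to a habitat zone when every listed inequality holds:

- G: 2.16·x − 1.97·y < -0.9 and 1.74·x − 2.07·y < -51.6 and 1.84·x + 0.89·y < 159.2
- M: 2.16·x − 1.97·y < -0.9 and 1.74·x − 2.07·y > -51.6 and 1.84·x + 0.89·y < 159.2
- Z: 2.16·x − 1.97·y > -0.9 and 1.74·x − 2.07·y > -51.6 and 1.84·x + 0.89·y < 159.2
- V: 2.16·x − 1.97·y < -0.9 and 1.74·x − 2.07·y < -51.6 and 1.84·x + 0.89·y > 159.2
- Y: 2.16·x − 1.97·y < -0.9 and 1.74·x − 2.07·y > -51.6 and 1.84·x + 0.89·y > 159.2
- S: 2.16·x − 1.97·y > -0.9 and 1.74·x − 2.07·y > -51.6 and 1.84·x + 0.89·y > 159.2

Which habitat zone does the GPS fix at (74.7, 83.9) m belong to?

2.16·74.7 − 1.97·83.9 = -3.931, which is < -0.9
1.74·74.7 − 2.07·83.9 = -43.695, which is > -51.6
1.84·74.7 + 0.89·83.9 = 212.119, which is > 159.2
This sign pattern matches Y.

Y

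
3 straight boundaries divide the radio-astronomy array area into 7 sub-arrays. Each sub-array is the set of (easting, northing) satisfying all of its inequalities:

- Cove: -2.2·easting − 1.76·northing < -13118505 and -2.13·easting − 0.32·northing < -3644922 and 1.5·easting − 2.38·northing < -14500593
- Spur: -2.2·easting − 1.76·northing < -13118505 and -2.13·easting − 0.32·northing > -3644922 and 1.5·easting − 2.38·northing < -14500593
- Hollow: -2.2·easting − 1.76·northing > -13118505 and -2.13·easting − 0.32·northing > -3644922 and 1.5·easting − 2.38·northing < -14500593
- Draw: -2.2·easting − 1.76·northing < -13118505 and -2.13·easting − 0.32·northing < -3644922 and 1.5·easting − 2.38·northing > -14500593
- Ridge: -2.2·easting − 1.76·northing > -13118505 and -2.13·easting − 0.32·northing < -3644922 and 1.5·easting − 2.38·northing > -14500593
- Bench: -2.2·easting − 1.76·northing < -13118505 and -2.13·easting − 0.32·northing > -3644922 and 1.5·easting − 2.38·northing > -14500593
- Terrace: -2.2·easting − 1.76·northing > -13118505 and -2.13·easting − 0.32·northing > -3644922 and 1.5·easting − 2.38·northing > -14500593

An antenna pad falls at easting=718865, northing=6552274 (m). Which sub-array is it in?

Hollow

-2.2·718865 − 1.76·6552274 = -13113505.240, which is > -13118505
-2.13·718865 − 0.32·6552274 = -3627910.130, which is > -3644922
1.5·718865 − 2.38·6552274 = -14516114.620, which is < -14500593
This sign pattern matches Hollow.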